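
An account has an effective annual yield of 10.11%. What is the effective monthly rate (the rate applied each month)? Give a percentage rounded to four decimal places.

The per-month rate i satisfies (1 + i)^12 = 1 + 0.1011.
i = 1.1011^(1/12) − 1 = 0.0080581 = 0.8058%.

0.8058%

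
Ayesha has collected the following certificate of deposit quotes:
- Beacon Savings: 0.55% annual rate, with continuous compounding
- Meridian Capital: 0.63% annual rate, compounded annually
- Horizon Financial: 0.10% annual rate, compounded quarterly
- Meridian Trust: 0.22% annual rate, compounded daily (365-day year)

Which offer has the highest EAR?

Beacon Savings: e^0.0055 − 1 = 0.552%
Meridian Capital: compounded annually, EAR = 0.630%
Horizon Financial: (1 + 0.0010/4)^4 − 1 = 0.100%
Meridian Trust: (1 + 0.0022/365)^365 − 1 = 0.220%
The highest effective annual rate is Meridian Capital at 0.630%.

Meridian Capital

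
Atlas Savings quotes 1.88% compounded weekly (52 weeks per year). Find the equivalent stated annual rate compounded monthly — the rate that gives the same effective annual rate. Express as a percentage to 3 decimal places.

EAR = (1 + 0.0188/52)^52 − 1 = 0.018974.
Solve (1 + r/12)^12 = 1.018974: r/12 = 1.018974^(1/12) − 1 = 0.001568, so r = 0.018811 = 1.881%.

1.881%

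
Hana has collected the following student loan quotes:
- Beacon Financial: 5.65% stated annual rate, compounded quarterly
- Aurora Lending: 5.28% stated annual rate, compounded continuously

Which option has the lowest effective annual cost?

Aurora Lending

Beacon Financial: (1 + 0.0565/4)^4 − 1 = 5.771%
Aurora Lending: e^0.0528 − 1 = 5.422%
The lowest effective annual rate is Aurora Lending at 5.422%.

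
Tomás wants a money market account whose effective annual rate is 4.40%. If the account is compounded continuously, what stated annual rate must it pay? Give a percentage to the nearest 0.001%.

4.306%

Continuous: nominal r satisfies e^r − 1 = 0.0440.
r = ln(1 + 0.0440) = ln(1.0440) = 0.043059 = 4.306%.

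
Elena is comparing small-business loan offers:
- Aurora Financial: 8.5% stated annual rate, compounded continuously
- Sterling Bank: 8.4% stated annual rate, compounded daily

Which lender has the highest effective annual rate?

Aurora Financial: e^0.085 − 1 = 8.872%
Sterling Bank: (1 + 0.084/365)^365 − 1 = 8.762%
The highest effective annual rate is Aurora Financial at 8.872%.

Aurora Financial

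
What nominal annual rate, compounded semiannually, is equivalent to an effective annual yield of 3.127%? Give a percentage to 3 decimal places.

(1 + r/2)^2 − 1 = 0.03127, so 1 + r/2 = 1.03127^(1/2).
r/2 = 0.015515, so r = 0.031029 = 3.103%.

3.103%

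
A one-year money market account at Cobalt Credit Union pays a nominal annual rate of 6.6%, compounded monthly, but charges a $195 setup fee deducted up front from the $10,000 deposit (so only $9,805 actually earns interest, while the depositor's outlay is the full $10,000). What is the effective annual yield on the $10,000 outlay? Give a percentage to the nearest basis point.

Value after one year: 9,805 × (1 + 0.066/12)^12 = 9,805 × 1.068034 = $10,472.07.
Effective yield on the $10,000 outlay: 10,472.07 / 10,000 − 1 = 0.047207 = 4.72%.

4.72%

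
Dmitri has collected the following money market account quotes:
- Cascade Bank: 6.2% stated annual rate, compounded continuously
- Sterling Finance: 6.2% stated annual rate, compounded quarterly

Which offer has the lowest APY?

Cascade Bank: e^0.062 − 1 = 6.396%
Sterling Finance: (1 + 0.062/4)^4 − 1 = 6.346%
The lowest effective annual rate is Sterling Finance at 6.346%.

Sterling Finance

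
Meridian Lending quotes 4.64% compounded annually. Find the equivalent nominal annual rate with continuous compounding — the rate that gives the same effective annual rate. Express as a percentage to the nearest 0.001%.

4.536%

Compounded annually, EAR = nominal = 0.046400.
Equivalent continuous rate: r = ln(1 + 0.046400) = 0.045356 = 4.536%.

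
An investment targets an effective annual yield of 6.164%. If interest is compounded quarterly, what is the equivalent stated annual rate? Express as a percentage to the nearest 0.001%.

6.026%

(1 + r/4)^4 − 1 = 0.06164, so 1 + r/4 = 1.06164^(1/4).
r/4 = 0.015066, so r = 0.060264 = 6.026%.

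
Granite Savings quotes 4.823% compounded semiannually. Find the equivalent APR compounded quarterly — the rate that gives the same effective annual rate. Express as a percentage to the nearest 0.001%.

4.794%

EAR = (1 + 0.04823/2)^2 − 1 = 0.048812.
Solve (1 + r/4)^4 = 1.048812: r/4 = 1.048812^(1/4) − 1 = 0.011986, so r = 0.047943 = 4.794%.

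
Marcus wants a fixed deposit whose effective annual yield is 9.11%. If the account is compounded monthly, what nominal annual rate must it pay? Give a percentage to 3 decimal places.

(1 + r/12)^12 − 1 = 0.0911, so 1 + r/12 = 1.0911^(1/12).
r/12 = 0.007292, so r = 0.087504 = 8.750%.

8.750%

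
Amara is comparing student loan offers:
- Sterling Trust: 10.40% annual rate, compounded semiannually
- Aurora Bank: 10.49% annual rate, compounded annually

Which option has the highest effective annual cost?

Sterling Trust: (1 + 0.1040/2)^2 − 1 = 10.670%
Aurora Bank: compounded annually, EAR = 10.490%
The highest effective annual rate is Sterling Trust at 10.670%.

Sterling Trust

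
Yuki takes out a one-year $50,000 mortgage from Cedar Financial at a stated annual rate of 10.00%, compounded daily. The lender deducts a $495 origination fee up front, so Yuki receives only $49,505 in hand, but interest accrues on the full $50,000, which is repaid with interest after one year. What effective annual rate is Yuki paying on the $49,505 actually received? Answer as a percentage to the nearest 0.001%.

11.621%

Amount owed after one year: 50,000 × (1 + 0.1000/365)^365 = 50,000 × 1.105156 = $55,257.79.
Effective rate on net proceeds: 55,257.79 / 49,505 − 1 = 0.116206 = 11.621%.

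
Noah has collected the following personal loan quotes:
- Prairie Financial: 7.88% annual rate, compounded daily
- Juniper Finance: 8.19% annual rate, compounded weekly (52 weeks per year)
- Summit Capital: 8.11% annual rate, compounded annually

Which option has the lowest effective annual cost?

Summit Capital

Prairie Financial: (1 + 0.0788/365)^365 − 1 = 8.198%
Juniper Finance: (1 + 0.0819/52)^52 − 1 = 8.528%
Summit Capital: compounded annually, EAR = 8.110%
The lowest effective annual rate is Summit Capital at 8.110%.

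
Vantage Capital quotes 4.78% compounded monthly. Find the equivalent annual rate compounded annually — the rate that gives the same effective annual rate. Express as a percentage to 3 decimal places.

4.886%

EAR = (1 + 0.0478/12)^12 − 1 = 0.048861.
Compounded annually, the equivalent nominal rate is the EAR itself: 4.886%.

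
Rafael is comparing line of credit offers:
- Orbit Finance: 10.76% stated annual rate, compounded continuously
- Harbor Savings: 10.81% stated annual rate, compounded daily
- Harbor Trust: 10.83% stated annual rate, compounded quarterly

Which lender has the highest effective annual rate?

Orbit Finance: e^0.1076 − 1 = 11.360%
Harbor Savings: (1 + 0.1081/365)^365 − 1 = 11.414%
Harbor Trust: (1 + 0.1083/4)^4 − 1 = 11.278%
The highest effective annual rate is Harbor Savings at 11.414%.

Harbor Savings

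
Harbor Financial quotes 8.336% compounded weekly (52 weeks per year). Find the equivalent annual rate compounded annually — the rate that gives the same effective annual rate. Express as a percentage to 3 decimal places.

8.686%

EAR = (1 + 0.08336/52)^52 − 1 = 0.086860.
Compounded annually, the equivalent nominal rate is the EAR itself: 8.686%.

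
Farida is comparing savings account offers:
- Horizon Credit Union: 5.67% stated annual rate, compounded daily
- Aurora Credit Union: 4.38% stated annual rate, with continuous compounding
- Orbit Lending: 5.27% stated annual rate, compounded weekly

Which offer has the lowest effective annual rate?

Horizon Credit Union: (1 + 0.0567/365)^365 − 1 = 5.833%
Aurora Credit Union: e^0.0438 − 1 = 4.477%
Orbit Lending: (1 + 0.0527/52)^52 − 1 = 5.409%
The lowest effective annual rate is Aurora Credit Union at 4.477%.

Aurora Credit Union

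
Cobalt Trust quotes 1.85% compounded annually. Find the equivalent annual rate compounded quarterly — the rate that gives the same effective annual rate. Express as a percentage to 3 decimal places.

1.837%

Compounded annually, EAR = nominal = 0.018500.
Solve (1 + r/4)^4 = 1.018500: r/4 = 1.018500^(1/4) − 1 = 0.004593, so r = 0.018373 = 1.837%.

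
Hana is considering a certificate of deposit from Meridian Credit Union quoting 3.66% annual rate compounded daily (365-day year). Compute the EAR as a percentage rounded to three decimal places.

EAR = (1 + 0.0366/365)^365 − 1.
= (1 + 0.000100)^365 − 1 = 1.037276 − 1 = 3.728%.

3.728%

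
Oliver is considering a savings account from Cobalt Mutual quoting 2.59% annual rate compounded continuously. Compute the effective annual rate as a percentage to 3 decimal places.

With continuous compounding, EAR = e^0.0259 − 1.
e^0.0259 = 1.026238, so EAR = 0.026238 = 2.624%.

2.624%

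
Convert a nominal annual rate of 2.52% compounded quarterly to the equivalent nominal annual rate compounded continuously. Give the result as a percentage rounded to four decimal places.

EAR = (1 + 0.0252/4)^4 − 1 = 0.025439.
Equivalent continuous rate: r = ln(1 + 0.025439) = 0.025121 = 2.5121%.

2.5121%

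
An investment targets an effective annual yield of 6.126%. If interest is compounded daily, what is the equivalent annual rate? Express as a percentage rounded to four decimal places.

(1 + r/365)^365 − 1 = 0.06126, so 1 + r/365 = 1.06126^(1/365).
r/365 = 0.000163, so r = 0.059462 = 5.9462%.

5.9462%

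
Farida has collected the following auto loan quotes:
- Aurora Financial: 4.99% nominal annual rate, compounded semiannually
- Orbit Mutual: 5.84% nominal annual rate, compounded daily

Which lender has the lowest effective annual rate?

Aurora Financial: (1 + 0.0499/2)^2 − 1 = 5.052%
Orbit Mutual: (1 + 0.0584/365)^365 − 1 = 6.013%
The lowest effective annual rate is Aurora Financial at 5.052%.

Aurora Financial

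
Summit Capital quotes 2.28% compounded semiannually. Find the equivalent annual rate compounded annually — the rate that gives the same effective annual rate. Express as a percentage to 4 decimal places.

EAR = (1 + 0.0228/2)^2 − 1 = 0.022930.
Compounded annually, the equivalent nominal rate is the EAR itself: 2.2930%.

2.2930%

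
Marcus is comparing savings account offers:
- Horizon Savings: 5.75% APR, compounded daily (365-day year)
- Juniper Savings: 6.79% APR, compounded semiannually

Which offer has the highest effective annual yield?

Juniper Savings

Horizon Savings: (1 + 0.0575/365)^365 − 1 = 5.918%
Juniper Savings: (1 + 0.0679/2)^2 − 1 = 6.905%
The highest effective annual rate is Juniper Savings at 6.905%.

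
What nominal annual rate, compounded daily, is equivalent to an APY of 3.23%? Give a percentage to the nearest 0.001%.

3.179%

(1 + r/365)^365 − 1 = 0.0323, so 1 + r/365 = 1.0323^(1/365).
r/365 = 0.000087, so r = 0.031791 = 3.179%.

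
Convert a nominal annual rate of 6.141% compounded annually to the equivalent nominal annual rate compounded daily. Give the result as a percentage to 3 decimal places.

5.960%

Compounded annually, EAR = nominal = 0.061410.
Solve (1 + r/365)^365 = 1.061410: r/365 = 1.061410^(1/365) − 1 = 0.000163, so r = 0.059603 = 5.960%.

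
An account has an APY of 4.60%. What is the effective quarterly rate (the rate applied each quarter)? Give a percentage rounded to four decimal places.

The per-quarter rate i satisfies (1 + i)^4 = 1 + 0.0460.
i = 1.0460^(1/4) − 1 = 0.0113068 = 1.1307%.

1.1307%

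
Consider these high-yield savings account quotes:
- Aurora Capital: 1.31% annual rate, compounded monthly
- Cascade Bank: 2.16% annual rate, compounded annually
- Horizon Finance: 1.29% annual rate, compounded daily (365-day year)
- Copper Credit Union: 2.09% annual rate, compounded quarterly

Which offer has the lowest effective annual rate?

Horizon Finance

Aurora Capital: (1 + 0.0131/12)^12 − 1 = 1.318%
Cascade Bank: compounded annually, EAR = 2.160%
Horizon Finance: (1 + 0.0129/365)^365 − 1 = 1.298%
Copper Credit Union: (1 + 0.0209/4)^4 − 1 = 2.106%
The lowest effective annual rate is Horizon Finance at 1.298%.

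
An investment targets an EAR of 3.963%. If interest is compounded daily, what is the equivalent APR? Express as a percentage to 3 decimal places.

(1 + r/365)^365 − 1 = 0.03963, so 1 + r/365 = 1.03963^(1/365).
r/365 = 0.000106, so r = 0.038867 = 3.887%.

3.887%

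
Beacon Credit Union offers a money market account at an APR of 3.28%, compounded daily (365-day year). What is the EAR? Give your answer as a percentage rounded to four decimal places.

EAR = (1 + 0.0328/365)^365 − 1.
= (1 + 0.000090)^365 − 1 = 1.033342 − 1 = 3.3342%.

3.3342%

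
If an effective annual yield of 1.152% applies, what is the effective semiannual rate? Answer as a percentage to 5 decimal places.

The per-half-year rate i satisfies (1 + i)^2 = 1 + 0.01152.
i = 1.01152^(1/2) − 1 = 0.0057435 = 0.57435%.

0.57435%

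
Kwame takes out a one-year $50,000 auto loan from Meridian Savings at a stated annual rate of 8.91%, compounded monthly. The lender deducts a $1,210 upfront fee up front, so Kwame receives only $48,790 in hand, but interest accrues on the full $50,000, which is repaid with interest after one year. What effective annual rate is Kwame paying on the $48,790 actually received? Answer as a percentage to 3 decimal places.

11.993%

Amount owed after one year: 50,000 × (1 + 0.0891/12)^12 = 50,000 × 1.092830 = $54,641.51.
Effective rate on net proceeds: 54,641.51 / 48,790 − 1 = 0.119933 = 11.993%.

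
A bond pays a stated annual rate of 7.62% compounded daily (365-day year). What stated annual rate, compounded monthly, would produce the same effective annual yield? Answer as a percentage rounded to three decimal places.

7.643%

EAR = (1 + 0.0762/365)^365 − 1 = 0.079170.
Solve (1 + r/12)^12 = 1.079170: r/12 = 1.079170^(1/12) − 1 = 0.006370, so r = 0.076434 = 7.643%.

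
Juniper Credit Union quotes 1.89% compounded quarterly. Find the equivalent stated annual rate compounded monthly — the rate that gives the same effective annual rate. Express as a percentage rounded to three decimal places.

EAR = (1 + 0.0189/4)^4 − 1 = 0.019034.
Solve (1 + r/12)^12 = 1.019034: r/12 = 1.019034^(1/12) − 1 = 0.001573, so r = 0.018870 = 1.887%.

1.887%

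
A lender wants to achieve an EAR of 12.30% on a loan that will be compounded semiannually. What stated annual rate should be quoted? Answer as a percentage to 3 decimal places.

(1 + r/2)^2 − 1 = 0.1230, so 1 + r/2 = 1.1230^(1/2).
r/2 = 0.059717, so r = 0.119434 = 11.943%.

11.943%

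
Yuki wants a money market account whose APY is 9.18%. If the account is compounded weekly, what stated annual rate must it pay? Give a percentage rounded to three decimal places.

(1 + r/52)^52 − 1 = 0.0918, so 1 + r/52 = 1.0918^(1/52).
r/52 = 0.001690, so r = 0.087902 = 8.790%.

8.790%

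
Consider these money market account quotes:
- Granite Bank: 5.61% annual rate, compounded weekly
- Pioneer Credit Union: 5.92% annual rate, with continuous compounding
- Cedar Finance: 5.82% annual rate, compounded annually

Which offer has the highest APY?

Pioneer Credit Union

Granite Bank: (1 + 0.0561/52)^52 − 1 = 5.767%
Pioneer Credit Union: e^0.0592 − 1 = 6.099%
Cedar Finance: compounded annually, EAR = 5.820%
The highest effective annual rate is Pioneer Credit Union at 6.099%.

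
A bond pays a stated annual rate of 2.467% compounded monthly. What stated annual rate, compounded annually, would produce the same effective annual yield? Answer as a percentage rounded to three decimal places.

EAR = (1 + 0.02467/12)^12 − 1 = 0.024951.
Compounded annually, the equivalent nominal rate is the EAR itself: 2.495%.

2.495%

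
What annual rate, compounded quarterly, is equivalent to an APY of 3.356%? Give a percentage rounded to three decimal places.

3.315%

(1 + r/4)^4 − 1 = 0.03356, so 1 + r/4 = 1.03356^(1/4).
r/4 = 0.008286, so r = 0.033146 = 3.315%.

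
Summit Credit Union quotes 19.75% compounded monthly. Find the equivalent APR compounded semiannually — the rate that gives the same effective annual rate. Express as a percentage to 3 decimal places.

20.581%

EAR = (1 + 0.1975/12)^12 − 1 = 0.216396.
Solve (1 + r/2)^2 = 1.216396: r/2 = 1.216396^(1/2) − 1 = 0.102903, so r = 0.205807 = 20.581%.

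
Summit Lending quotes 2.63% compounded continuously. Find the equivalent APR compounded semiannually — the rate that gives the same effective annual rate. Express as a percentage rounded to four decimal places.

2.6474%

EAR under continuous compounding: e^0.0263 − 1 = 0.026649.
Solve (1 + r/2)^2 = 1.026649: r/2 = 1.026649^(1/2) − 1 = 0.013237, so r = 0.026474 = 2.6474%.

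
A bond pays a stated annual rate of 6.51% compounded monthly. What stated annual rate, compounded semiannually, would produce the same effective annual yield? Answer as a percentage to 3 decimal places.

6.599%

EAR = (1 + 0.0651/12)^12 − 1 = 0.067078.
Solve (1 + r/2)^2 = 1.067078: r/2 = 1.067078^(1/2) − 1 = 0.032995, so r = 0.065989 = 6.599%.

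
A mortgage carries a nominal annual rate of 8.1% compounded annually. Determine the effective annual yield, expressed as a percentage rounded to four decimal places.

8.1000%

Annual compounding means the effective rate equals the nominal rate: 8.1000%.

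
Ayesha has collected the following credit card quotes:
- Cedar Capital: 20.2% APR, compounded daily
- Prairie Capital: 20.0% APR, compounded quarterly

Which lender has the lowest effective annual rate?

Cedar Capital: (1 + 0.202/365)^365 − 1 = 22.378%
Prairie Capital: (1 + 0.200/4)^4 − 1 = 21.551%
The lowest effective annual rate is Prairie Capital at 21.551%.

Prairie Capital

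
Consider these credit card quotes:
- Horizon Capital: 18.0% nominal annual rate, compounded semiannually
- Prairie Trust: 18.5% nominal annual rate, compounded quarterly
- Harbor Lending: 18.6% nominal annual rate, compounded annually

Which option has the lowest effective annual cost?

Horizon Capital: (1 + 0.180/2)^2 − 1 = 18.810%
Prairie Trust: (1 + 0.185/4)^4 − 1 = 19.823%
Harbor Lending: compounded annually, EAR = 18.600%
The lowest effective annual rate is Harbor Lending at 18.600%.

Harbor Lending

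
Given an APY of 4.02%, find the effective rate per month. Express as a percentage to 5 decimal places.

The per-month rate i satisfies (1 + i)^12 = 1 + 0.0402.
i = 1.0402^(1/12) − 1 = 0.0032898 = 0.32898%.

0.32898%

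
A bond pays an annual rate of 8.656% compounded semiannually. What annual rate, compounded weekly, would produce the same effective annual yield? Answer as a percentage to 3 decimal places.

8.481%

EAR = (1 + 0.08656/2)^2 − 1 = 0.088433.
Solve (1 + r/52)^52 = 1.088433: r/52 = 1.088433^(1/52) − 1 = 0.001631, so r = 0.084808 = 8.481%.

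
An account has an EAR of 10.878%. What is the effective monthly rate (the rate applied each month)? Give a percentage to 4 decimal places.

The per-month rate i satisfies (1 + i)^12 = 1 + 0.10878.
i = 1.10878^(1/12) − 1 = 0.0086422 = 0.8642%.

0.8642%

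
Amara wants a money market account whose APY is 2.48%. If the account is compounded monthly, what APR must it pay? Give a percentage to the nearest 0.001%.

2.452%

(1 + r/12)^12 − 1 = 0.0248, so 1 + r/12 = 1.0248^(1/12).
r/12 = 0.002044, so r = 0.024522 = 2.452%.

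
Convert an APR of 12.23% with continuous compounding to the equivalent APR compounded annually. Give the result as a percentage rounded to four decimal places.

EAR under continuous compounding: e^0.1223 − 1 = 0.130093.
Compounded annually, the equivalent nominal rate is the EAR itself: 13.0093%.

13.0093%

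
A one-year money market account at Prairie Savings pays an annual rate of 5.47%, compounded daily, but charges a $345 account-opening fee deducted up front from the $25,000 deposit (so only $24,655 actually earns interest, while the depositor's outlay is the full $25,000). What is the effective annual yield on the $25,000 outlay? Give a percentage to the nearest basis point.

4.16%

Value after one year: 24,655 × (1 + 0.0547/365)^365 = 24,655 × 1.056219 = $26,041.09.
Effective yield on the $25,000 outlay: 26,041.09 / 25,000 − 1 = 0.041644 = 4.16%.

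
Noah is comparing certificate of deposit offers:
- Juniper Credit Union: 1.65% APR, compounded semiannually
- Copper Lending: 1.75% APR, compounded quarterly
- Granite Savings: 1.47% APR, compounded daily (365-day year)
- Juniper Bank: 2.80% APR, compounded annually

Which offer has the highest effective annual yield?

Juniper Credit Union: (1 + 0.0165/2)^2 − 1 = 1.657%
Copper Lending: (1 + 0.0175/4)^4 − 1 = 1.762%
Granite Savings: (1 + 0.0147/365)^365 − 1 = 1.481%
Juniper Bank: compounded annually, EAR = 2.800%
The highest effective annual rate is Juniper Bank at 2.800%.

Juniper Bank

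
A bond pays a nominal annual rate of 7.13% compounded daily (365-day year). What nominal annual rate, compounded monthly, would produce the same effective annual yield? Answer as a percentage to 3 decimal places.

EAR = (1 + 0.0713/365)^365 − 1 = 0.073896.
Solve (1 + r/12)^12 = 1.073896: r/12 = 1.073896^(1/12) − 1 = 0.005959, so r = 0.071505 = 7.151%.

7.151%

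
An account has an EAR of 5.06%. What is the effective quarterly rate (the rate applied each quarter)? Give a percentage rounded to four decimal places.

The per-quarter rate i satisfies (1 + i)^4 = 1 + 0.0506.
i = 1.0506^(1/4) − 1 = 0.0124168 = 1.2417%.

1.2417%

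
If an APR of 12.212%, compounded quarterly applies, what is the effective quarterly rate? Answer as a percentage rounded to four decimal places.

3.0530%

With a nominal annual rate compounded quarterly, the periodic rate is the nominal rate divided by 4.
i = 0.12212 / 4 = 0.0305300 = 3.0530%.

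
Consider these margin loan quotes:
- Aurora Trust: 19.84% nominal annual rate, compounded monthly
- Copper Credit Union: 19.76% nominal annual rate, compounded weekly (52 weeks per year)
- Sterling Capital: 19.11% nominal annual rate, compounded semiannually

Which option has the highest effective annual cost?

Aurora Trust: (1 + 0.1984/12)^12 − 1 = 21.747%
Copper Credit Union: (1 + 0.1976/52)^52 − 1 = 21.802%
Sterling Capital: (1 + 0.1911/2)^2 − 1 = 20.023%
The highest effective annual rate is Copper Credit Union at 21.802%.

Copper Credit Union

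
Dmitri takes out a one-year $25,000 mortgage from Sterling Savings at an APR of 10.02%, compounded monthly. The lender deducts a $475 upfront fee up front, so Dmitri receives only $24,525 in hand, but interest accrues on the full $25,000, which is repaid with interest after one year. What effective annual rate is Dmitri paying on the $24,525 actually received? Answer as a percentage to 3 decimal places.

12.633%

Amount owed after one year: 25,000 × (1 + 0.1002/12)^12 = 25,000 × 1.104932 = $27,623.31.
Effective rate on net proceeds: 27,623.31 / 24,525 − 1 = 0.126333 = 12.633%.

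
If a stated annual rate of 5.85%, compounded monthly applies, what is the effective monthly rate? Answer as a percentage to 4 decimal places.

With a nominal annual rate compounded monthly, the periodic rate is the nominal rate divided by 12.
i = 0.0585 / 12 = 0.0048750 = 0.4875%.

0.4875%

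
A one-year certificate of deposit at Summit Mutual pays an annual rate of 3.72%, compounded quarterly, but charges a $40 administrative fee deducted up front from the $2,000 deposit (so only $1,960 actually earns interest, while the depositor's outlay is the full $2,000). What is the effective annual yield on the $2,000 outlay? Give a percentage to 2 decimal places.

1.70%

Value after one year: 1,960 × (1 + 0.0372/4)^4 = 1,960 × 1.037722 = $2,033.94.
Effective yield on the $2,000 outlay: 2,033.94 / 2,000 − 1 = 0.016968 = 1.70%.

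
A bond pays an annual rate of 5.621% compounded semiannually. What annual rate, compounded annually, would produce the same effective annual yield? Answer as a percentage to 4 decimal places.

EAR = (1 + 0.05621/2)^2 − 1 = 0.057000.
Compounded annually, the equivalent nominal rate is the EAR itself: 5.7000%.

5.7000%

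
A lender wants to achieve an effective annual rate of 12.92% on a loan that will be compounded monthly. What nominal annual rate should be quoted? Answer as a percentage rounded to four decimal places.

12.2127%

(1 + r/12)^12 − 1 = 0.1292, so 1 + r/12 = 1.1292^(1/12).
r/12 = 0.010177, so r = 0.122127 = 12.2127%.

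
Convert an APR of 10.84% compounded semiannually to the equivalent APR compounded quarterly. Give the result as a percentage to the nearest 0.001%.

EAR = (1 + 0.1084/2)^2 − 1 = 0.111338.
Solve (1 + r/4)^4 = 1.111338: r/4 = 1.111338^(1/4) − 1 = 0.026742, so r = 0.106970 = 10.697%.

10.697%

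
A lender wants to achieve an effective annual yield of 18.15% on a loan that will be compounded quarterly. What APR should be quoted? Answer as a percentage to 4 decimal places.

(1 + r/4)^4 − 1 = 0.1815, so 1 + r/4 = 1.1815^(1/4).
r/4 = 0.042578, so r = 0.170311 = 17.0311%.

17.0311%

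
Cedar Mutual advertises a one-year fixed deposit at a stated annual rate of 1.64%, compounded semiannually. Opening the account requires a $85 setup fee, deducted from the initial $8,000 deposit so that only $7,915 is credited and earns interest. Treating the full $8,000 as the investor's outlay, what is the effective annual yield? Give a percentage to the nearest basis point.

Value after one year: 7,915 × (1 + 0.0164/2)^2 = 7,915 × 1.016467 = $8,045.34.
Effective yield on the $8,000 outlay: 8,045.34 / 8,000 − 1 = 0.005667 = 0.57%.

0.57%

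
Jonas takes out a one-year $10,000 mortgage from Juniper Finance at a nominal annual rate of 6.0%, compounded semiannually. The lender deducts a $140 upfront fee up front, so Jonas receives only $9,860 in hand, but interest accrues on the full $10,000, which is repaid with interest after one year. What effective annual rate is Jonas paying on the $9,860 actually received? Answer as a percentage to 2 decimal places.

7.60%

Amount owed after one year: 10,000 × (1 + 0.060/2)^2 = 10,000 × 1.060900 = $10,609.00.
Effective rate on net proceeds: 10,609.00 / 9,860 − 1 = 0.075963 = 7.60%.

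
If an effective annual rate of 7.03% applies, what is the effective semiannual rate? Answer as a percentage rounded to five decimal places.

The per-half-year rate i satisfies (1 + i)^2 = 1 + 0.0703.
i = 1.0703^(1/2) − 1 = 0.0345530 = 3.45530%.

3.45530%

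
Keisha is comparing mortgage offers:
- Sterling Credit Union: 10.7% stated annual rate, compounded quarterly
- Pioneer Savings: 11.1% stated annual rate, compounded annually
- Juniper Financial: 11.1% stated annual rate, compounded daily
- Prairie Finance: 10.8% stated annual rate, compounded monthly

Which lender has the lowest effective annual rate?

Sterling Credit Union: (1 + 0.107/4)^4 − 1 = 11.137%
Pioneer Savings: compounded annually, EAR = 11.100%
Juniper Financial: (1 + 0.111/365)^365 − 1 = 11.738%
Prairie Finance: (1 + 0.108/12)^12 − 1 = 11.351%
The lowest effective annual rate is Pioneer Savings at 11.100%.

Pioneer Savings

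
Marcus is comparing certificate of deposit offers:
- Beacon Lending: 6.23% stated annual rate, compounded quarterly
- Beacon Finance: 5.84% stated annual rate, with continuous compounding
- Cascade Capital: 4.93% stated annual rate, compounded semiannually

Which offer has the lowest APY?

Beacon Lending: (1 + 0.0623/4)^4 − 1 = 6.377%
Beacon Finance: e^0.0584 − 1 = 6.014%
Cascade Capital: (1 + 0.0493/2)^2 − 1 = 4.991%
The lowest effective annual rate is Cascade Capital at 4.991%.

Cascade Capital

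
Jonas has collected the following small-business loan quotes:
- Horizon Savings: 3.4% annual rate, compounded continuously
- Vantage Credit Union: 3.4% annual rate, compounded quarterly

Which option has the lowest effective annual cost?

Vantage Credit Union

Horizon Savings: e^0.034 − 1 = 3.458%
Vantage Credit Union: (1 + 0.034/4)^4 − 1 = 3.444%
The lowest effective annual rate is Vantage Credit Union at 3.444%.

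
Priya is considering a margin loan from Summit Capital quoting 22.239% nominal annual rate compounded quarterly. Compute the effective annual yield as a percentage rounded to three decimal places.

EAR = (1 + 0.22239/4)^4 − 1.
= 1.241633 − 1 = 24.163%.

24.163%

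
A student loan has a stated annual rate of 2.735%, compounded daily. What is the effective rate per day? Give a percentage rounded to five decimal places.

0.00749%

With a nominal annual rate compounded daily, the periodic rate is the nominal rate divided by 365.
i = 0.02735 / 365 = 0.0000749 = 0.00749%.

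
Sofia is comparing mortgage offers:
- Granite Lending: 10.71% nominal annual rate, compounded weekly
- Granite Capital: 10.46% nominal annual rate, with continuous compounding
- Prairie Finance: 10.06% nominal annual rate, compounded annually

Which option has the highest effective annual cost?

Granite Lending: (1 + 0.1071/52)^52 − 1 = 11.292%
Granite Capital: e^0.1046 − 1 = 11.027%
Prairie Finance: compounded annually, EAR = 10.060%
The highest effective annual rate is Granite Lending at 11.292%.

Granite Lending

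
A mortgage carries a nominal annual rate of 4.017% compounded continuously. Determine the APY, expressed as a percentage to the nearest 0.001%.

With continuous compounding, EAR = e^0.04017 − 1.
e^0.04017 = 1.040988, so EAR = 0.040988 = 4.099%.

4.099%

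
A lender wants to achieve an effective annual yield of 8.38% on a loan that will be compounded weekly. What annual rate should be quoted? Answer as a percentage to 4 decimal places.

8.0536%

(1 + r/52)^52 − 1 = 0.0838, so 1 + r/52 = 1.0838^(1/52).
r/52 = 0.001549, so r = 0.080536 = 8.0536%.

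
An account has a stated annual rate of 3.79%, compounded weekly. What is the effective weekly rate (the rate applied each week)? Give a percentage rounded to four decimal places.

With a nominal annual rate compounded weekly, the periodic rate is the nominal rate divided by 52.
i = 0.0379 / 52 = 0.0007288 = 0.0729%.

0.0729%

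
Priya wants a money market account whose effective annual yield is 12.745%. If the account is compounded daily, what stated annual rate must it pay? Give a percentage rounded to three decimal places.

(1 + r/365)^365 − 1 = 0.12745, so 1 + r/365 = 1.12745^(1/365).
r/365 = 0.000329, so r = 0.119978 = 11.998%.

11.998%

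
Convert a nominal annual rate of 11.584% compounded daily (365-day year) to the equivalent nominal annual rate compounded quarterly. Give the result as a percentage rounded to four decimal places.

EAR = (1 + 0.11584/365)^365 − 1 = 0.122796.
Solve (1 + r/4)^4 = 1.122796: r/4 = 1.122796^(1/4) − 1 = 0.029379, so r = 0.117515 = 11.7515%.

11.7515%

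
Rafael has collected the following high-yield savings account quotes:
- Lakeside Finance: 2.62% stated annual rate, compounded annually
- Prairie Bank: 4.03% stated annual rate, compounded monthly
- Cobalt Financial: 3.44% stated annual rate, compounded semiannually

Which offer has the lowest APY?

Lakeside Finance: compounded annually, EAR = 2.620%
Prairie Bank: (1 + 0.0403/12)^12 − 1 = 4.105%
Cobalt Financial: (1 + 0.0344/2)^2 − 1 = 3.470%
The lowest effective annual rate is Lakeside Finance at 2.620%.

Lakeside Finance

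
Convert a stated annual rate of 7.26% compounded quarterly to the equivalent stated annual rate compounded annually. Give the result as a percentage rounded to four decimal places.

7.4601%

EAR = (1 + 0.0726/4)^4 − 1 = 0.074601.
Compounded annually, the equivalent nominal rate is the EAR itself: 7.4601%.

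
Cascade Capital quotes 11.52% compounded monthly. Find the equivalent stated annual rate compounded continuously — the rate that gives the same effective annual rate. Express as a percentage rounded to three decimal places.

EAR = (1 + 0.1152/12)^12 − 1 = 0.121481.
Equivalent continuous rate: r = ln(1 + 0.121481) = 0.114651 = 11.465%.

11.465%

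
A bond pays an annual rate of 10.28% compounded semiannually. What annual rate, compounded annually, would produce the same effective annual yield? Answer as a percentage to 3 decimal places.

EAR = (1 + 0.1028/2)^2 − 1 = 0.105442.
Compounded annually, the equivalent nominal rate is the EAR itself: 10.544%.

10.544%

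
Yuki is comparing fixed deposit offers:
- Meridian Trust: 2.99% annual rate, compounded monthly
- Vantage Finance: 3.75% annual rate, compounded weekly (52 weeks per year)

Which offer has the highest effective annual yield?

Vantage Finance

Meridian Trust: (1 + 0.0299/12)^12 − 1 = 3.031%
Vantage Finance: (1 + 0.0375/52)^52 − 1 = 3.820%
The highest effective annual rate is Vantage Finance at 3.820%.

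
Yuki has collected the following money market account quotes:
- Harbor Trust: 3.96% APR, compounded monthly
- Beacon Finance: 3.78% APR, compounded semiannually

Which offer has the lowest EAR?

Beacon Finance

Harbor Trust: (1 + 0.0396/12)^12 − 1 = 4.033%
Beacon Finance: (1 + 0.0378/2)^2 − 1 = 3.816%
The lowest effective annual rate is Beacon Finance at 3.816%.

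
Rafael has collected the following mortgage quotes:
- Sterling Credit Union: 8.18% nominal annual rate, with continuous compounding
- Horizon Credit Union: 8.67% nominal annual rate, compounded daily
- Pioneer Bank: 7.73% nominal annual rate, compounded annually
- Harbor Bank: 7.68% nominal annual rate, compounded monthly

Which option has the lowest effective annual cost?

Pioneer Bank

Sterling Credit Union: e^0.0818 − 1 = 8.524%
Horizon Credit Union: (1 + 0.0867/365)^365 − 1 = 9.056%
Pioneer Bank: compounded annually, EAR = 7.730%
Harbor Bank: (1 + 0.0768/12)^12 − 1 = 7.956%
The lowest effective annual rate is Pioneer Bank at 7.730%.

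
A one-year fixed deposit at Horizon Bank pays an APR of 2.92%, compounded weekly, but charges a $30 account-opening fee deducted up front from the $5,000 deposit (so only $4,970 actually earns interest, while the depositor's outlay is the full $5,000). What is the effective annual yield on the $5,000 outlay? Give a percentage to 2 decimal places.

2.34%

Value after one year: 4,970 × (1 + 0.0292/52)^52 = 4,970 × 1.029622 = $5,117.22.
Effective yield on the $5,000 outlay: 5,117.22 / 5,000 − 1 = 0.023444 = 2.34%.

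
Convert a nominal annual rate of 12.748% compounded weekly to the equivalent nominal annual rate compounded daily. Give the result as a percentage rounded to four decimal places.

EAR = (1 + 0.12748/52)^52 − 1 = 0.135785.
Solve (1 + r/365)^365 = 1.135785: r/365 = 1.135785^(1/365) − 1 = 0.000349, so r = 0.127346 = 12.7346%.

12.7346%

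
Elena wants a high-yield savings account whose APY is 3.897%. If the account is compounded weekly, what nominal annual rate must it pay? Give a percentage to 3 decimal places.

3.824%

(1 + r/52)^52 − 1 = 0.03897, so 1 + r/52 = 1.03897^(1/52).
r/52 = 0.000735, so r = 0.038244 = 3.824%.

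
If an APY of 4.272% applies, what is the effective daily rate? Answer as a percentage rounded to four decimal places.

0.0115%

The per-day rate i satisfies (1 + i)^365 = 1 + 0.04272.
i = 1.04272^(1/365) − 1 = 0.0001146 = 0.0115%.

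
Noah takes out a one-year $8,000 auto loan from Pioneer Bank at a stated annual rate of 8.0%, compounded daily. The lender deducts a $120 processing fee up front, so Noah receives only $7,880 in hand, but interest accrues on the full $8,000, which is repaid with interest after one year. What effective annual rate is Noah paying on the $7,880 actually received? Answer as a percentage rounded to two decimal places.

9.98%

Amount owed after one year: 8,000 × (1 + 0.080/365)^365 = 8,000 × 1.083278 = $8,666.22.
Effective rate on net proceeds: 8,666.22 / 7,880 − 1 = 0.099774 = 9.98%.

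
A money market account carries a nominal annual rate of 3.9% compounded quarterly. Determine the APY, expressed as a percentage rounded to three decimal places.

3.957%

EAR = (1 + 0.039/4)^4 − 1.
= 1.039574 − 1 = 3.957%.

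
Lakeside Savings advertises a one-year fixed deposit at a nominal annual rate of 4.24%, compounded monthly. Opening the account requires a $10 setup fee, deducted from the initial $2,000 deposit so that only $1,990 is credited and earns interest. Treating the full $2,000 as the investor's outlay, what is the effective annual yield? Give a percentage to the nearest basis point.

3.80%

Value after one year: 1,990 × (1 + 0.0424/12)^12 = 1,990 × 1.043234 = $2,076.04.
Effective yield on the $2,000 outlay: 2,076.04 / 2,000 − 1 = 0.038018 = 3.80%.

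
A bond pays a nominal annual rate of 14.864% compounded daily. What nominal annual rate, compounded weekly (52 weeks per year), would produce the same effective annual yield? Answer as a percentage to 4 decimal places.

14.8822%

EAR = (1 + 0.14864/365)^365 − 1 = 0.160220.
Solve (1 + r/52)^52 = 1.160220: r/52 = 1.160220^(1/52) − 1 = 0.002862, so r = 0.148822 = 14.8822%.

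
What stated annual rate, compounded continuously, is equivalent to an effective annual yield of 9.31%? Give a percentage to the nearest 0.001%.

Continuous: nominal r satisfies e^r − 1 = 0.0931.
r = ln(1 + 0.0931) = ln(1.0931) = 0.089018 = 8.902%.

8.902%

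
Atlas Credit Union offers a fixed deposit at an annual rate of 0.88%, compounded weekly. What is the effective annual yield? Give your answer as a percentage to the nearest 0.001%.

EAR = (1 + 0.0088/52)^52 − 1.
= (1 + 0.000169)^52 − 1 = 1.008838 − 1 = 0.884%.

0.884%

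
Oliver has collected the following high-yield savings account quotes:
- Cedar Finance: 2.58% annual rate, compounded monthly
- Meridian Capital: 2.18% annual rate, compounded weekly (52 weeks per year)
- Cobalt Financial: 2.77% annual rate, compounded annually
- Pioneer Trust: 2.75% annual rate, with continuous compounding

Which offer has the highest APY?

Cedar Finance: (1 + 0.0258/12)^12 − 1 = 2.611%
Meridian Capital: (1 + 0.0218/52)^52 − 1 = 2.203%
Cobalt Financial: compounded annually, EAR = 2.770%
Pioneer Trust: e^0.0275 − 1 = 2.788%
The highest effective annual rate is Pioneer Trust at 2.788%.

Pioneer Trust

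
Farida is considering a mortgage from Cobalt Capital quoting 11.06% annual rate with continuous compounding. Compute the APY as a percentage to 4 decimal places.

With continuous compounding, EAR = e^0.1106 − 1.
e^0.1106 = 1.116948, so EAR = 0.116948 = 11.6948%.

11.6948%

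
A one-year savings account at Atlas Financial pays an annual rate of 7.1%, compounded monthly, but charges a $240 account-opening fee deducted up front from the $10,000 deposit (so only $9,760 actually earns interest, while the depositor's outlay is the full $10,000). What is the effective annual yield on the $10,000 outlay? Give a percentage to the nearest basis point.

Value after one year: 9,760 × (1 + 0.071/12)^12 = 9,760 × 1.073357 = $10,475.96.
Effective yield on the $10,000 outlay: 10,475.96 / 10,000 − 1 = 0.047596 = 4.76%.

4.76%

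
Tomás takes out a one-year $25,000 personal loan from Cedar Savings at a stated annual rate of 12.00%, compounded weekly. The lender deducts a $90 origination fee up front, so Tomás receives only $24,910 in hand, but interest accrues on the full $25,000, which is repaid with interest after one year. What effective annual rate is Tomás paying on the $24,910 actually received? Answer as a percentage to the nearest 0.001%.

Amount owed after one year: 25,000 × (1 + 0.1200/52)^52 = 25,000 × 1.127341 = $28,183.52.
Effective rate on net proceeds: 28,183.52 / 24,910 − 1 = 0.131414 = 13.141%.

13.141%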